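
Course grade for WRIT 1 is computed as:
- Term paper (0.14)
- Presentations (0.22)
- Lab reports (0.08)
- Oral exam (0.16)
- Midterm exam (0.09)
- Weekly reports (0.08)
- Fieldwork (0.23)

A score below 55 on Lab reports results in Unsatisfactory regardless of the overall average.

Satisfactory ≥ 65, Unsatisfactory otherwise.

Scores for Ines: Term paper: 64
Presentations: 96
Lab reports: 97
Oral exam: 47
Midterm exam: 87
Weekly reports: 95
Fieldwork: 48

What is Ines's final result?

Satisfactory

Lab reports score 97 ≥ 55: minimum met.
Weighted total:
  Term paper 64 × 0.14 = 8.96
  Presentations 96 × 0.22 = 21.12
  Lab reports 97 × 0.08 = 7.76
  Oral exam 47 × 0.16 = 7.52
  Midterm exam 87 × 0.09 = 7.83
  Weekly reports 95 × 0.08 = 7.6
  Fieldwork 48 × 0.23 = 11.04
Sum = 71.83
71.83 ≥ 65 → Satisfactory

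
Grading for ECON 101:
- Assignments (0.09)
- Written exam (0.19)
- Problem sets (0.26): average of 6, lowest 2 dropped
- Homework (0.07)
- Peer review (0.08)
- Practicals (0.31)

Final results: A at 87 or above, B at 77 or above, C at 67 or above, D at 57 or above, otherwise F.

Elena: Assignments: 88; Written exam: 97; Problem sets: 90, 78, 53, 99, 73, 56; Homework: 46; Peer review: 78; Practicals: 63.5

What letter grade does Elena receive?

Problem sets: drop 53, 56 → average of remaining 4 = 340/4 = 85
Weighted total:
  Assignments 88 × 0.09 = 7.92
  Written exam 97 × 0.19 = 18.43
  Problem sets 85 × 0.26 = 22.1
  Homework 46 × 0.07 = 3.22
  Peer review 78 × 0.08 = 6.24
  Practicals 63.5 × 0.31 = 19.685
Sum = 77.595
77.595 is ≥ 77 and < 87 → B

B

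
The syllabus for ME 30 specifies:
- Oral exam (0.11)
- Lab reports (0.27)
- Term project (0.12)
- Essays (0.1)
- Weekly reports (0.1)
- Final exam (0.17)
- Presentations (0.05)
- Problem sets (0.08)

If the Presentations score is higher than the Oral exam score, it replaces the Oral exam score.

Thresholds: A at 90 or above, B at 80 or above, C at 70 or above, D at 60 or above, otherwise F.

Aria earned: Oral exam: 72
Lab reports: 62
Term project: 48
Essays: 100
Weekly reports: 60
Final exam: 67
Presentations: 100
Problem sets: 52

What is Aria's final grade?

C

Presentations (100) > Oral exam (72), so Oral exam counts as 100.
Weighted total:
  Oral exam 100 × 0.11 = 11
  Lab reports 62 × 0.27 = 16.74
  Term project 48 × 0.12 = 5.76
  Essays 100 × 0.1 = 10
  Weekly reports 60 × 0.1 = 6
  Final exam 67 × 0.17 = 11.39
  Presentations 100 × 0.05 = 5
  Problem sets 52 × 0.08 = 4.16
Sum = 70.05
70.05 is ≥ 70 and < 80 → C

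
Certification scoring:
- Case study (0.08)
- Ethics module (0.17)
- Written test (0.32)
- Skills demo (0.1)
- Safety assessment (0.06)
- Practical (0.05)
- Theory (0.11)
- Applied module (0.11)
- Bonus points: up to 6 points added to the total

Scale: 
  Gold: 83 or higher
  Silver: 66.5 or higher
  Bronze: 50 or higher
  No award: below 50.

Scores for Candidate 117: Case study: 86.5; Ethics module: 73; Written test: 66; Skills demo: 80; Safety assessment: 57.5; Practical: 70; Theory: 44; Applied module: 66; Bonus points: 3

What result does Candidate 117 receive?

Silver

Weighted total:
  Case study 86.5 × 0.08 = 6.92
  Ethics module 73 × 0.17 = 12.41
  Written test 66 × 0.32 = 21.12
  Skills demo 80 × 0.1 = 8
  Safety assessment 57.5 × 0.06 = 3.45
  Practical 70 × 0.05 = 3.5
  Theory 44 × 0.11 = 4.84
  Applied module 66 × 0.11 = 7.26
Sum = 67.5
Bonus points: 67.5 + 3 = 70.5
70.5 is ≥ 66.5 and < 83 → Silver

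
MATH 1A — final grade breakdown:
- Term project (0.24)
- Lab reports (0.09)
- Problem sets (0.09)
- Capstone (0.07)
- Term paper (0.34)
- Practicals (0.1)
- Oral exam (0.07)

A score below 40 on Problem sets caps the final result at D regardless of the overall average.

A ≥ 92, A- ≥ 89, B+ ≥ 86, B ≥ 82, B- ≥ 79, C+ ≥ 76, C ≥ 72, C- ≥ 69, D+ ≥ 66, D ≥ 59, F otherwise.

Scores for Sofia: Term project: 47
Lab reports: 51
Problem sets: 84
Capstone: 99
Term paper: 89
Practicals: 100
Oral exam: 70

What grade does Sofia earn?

C

Problem sets score 84 ≥ 40: minimum met.
Weighted total:
  Term project 47 × 0.24 = 11.28
  Lab reports 51 × 0.09 = 4.59
  Problem sets 84 × 0.09 = 7.56
  Capstone 99 × 0.07 = 6.93
  Term paper 89 × 0.34 = 30.26
  Practicals 100 × 0.1 = 10
  Oral exam 70 × 0.07 = 4.9
Sum = 75.52
75.52 is ≥ 72 and < 76 → C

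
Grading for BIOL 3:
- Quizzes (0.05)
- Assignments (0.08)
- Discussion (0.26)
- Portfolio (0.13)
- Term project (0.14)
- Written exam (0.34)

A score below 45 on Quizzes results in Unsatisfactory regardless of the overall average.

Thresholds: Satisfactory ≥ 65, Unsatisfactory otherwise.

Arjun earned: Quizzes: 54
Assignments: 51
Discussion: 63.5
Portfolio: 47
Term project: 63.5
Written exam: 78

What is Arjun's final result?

Unsatisfactory

Quizzes score 54 ≥ 45: minimum met.
Weighted total:
  Quizzes 54 × 0.05 = 2.7
  Assignments 51 × 0.08 = 4.08
  Discussion 63.5 × 0.26 = 16.51
  Portfolio 47 × 0.13 = 6.11
  Term project 63.5 × 0.14 = 8.89
  Written exam 78 × 0.34 = 26.52
Sum = 64.81
64.81 < 65 → Unsatisfactory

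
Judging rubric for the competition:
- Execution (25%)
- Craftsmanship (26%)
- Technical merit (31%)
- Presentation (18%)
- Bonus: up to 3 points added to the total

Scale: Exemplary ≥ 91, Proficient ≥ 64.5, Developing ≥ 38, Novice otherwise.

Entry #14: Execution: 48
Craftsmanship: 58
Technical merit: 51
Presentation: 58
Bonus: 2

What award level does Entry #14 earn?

Weighted total:
  Execution 48 × 0.25 = 12
  Craftsmanship 58 × 0.26 = 15.08
  Technical merit 51 × 0.31 = 15.81
  Presentation 58 × 0.18 = 10.44
Sum = 53.33
Bonus: 53.33 + 2 = 55.33
55.33 is ≥ 38 and < 64.5 → Developing

Developing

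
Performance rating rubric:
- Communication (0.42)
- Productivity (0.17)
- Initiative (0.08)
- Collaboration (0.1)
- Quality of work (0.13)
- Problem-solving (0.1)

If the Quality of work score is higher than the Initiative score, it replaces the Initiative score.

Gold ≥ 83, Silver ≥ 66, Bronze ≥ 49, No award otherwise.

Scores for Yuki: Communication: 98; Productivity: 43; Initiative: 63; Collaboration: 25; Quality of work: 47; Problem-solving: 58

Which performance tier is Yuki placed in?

Silver

Quality of work (47) ≤ Initiative (63), so Initiative stays at 63.
Weighted total:
  Communication 98 × 0.42 = 41.16
  Productivity 43 × 0.17 = 7.31
  Initiative 63 × 0.08 = 5.04
  Collaboration 25 × 0.1 = 2.5
  Quality of work 47 × 0.13 = 6.11
  Problem-solving 58 × 0.1 = 5.8
Sum = 67.92
67.92 is ≥ 66 and < 83 → Silver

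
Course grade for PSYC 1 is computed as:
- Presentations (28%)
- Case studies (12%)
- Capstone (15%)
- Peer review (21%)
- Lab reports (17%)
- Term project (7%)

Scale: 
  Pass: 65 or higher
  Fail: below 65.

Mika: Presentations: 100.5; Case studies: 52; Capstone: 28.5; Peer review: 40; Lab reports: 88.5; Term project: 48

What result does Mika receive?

Pass

Weighted total:
  Presentations 100.5 × 0.28 = 28.14
  Case studies 52 × 0.12 = 6.24
  Capstone 28.5 × 0.15 = 4.275
  Peer review 40 × 0.21 = 8.4
  Lab reports 88.5 × 0.17 = 15.045
  Term project 48 × 0.07 = 3.36
Sum = 65.46
65.46 ≥ 65 → Pass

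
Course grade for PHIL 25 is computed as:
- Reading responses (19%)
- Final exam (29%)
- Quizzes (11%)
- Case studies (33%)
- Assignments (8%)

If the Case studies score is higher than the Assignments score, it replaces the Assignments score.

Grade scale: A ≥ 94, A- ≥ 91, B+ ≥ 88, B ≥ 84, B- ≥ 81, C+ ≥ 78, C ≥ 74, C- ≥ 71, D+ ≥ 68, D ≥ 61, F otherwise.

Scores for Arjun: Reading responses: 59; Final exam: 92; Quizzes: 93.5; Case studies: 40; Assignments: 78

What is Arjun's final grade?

D

Case studies (40) ≤ Assignments (78), so Assignments stays at 78.
Weighted total:
  Reading responses 59 × 0.19 = 11.21
  Final exam 92 × 0.29 = 26.68
  Quizzes 93.5 × 0.11 = 10.285
  Case studies 40 × 0.33 = 13.2
  Assignments 78 × 0.08 = 6.24
Sum = 67.615
67.615 is ≥ 61 and < 68 → D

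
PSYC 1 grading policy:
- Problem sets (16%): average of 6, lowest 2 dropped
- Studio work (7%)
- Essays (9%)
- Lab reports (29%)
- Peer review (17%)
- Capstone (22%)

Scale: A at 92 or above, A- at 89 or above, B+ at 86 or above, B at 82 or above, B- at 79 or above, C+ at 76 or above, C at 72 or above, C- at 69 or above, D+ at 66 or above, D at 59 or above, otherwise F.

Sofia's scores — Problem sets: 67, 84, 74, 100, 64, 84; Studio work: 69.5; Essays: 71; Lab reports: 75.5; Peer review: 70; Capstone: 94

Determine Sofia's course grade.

B-

Problem sets: drop 64, 67 → average of remaining 4 = 342/4 = 85.5
Weighted total:
  Problem sets 85.5 × 0.16 = 13.68
  Studio work 69.5 × 0.07 = 4.865
  Essays 71 × 0.09 = 6.39
  Lab reports 75.5 × 0.29 = 21.895
  Peer review 70 × 0.17 = 11.9
  Capstone 94 × 0.22 = 20.68
Sum = 79.41
79.41 is ≥ 79 and < 82 → B-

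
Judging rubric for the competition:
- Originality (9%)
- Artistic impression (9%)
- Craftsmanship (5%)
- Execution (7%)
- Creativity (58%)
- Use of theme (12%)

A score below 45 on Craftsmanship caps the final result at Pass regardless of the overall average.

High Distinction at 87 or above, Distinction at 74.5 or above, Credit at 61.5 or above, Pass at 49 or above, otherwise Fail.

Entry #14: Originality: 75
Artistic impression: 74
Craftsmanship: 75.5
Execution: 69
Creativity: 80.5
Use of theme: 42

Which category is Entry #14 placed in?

Credit

Craftsmanship score 75.5 ≥ 45: minimum met.
Weighted total:
  Originality 75 × 0.09 = 6.75
  Artistic impression 74 × 0.09 = 6.66
  Craftsmanship 75.5 × 0.05 = 3.775
  Execution 69 × 0.07 = 4.83
  Creativity 80.5 × 0.58 = 46.69
  Use of theme 42 × 0.12 = 5.04
Sum = 73.745
73.745 is ≥ 61.5 and < 74.5 → Credit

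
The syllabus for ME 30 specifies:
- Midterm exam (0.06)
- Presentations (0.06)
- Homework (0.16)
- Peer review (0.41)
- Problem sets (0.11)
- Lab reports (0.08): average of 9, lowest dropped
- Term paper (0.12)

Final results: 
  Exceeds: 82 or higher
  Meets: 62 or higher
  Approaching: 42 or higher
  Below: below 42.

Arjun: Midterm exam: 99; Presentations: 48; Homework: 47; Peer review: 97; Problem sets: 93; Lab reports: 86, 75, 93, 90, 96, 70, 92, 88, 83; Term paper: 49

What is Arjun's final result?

Meets

Lab reports: drop 70 → average of remaining 8 = 703/8 = 87.875
Weighted total:
  Midterm exam 99 × 0.06 = 5.94
  Presentations 48 × 0.06 = 2.88
  Homework 47 × 0.16 = 7.52
  Peer review 97 × 0.41 = 39.77
  Problem sets 93 × 0.11 = 10.23
  Lab reports 87.875 × 0.08 = 7.03
  Term paper 49 × 0.12 = 5.88
Sum = 79.25
79.25 is ≥ 62 and < 82 → Meets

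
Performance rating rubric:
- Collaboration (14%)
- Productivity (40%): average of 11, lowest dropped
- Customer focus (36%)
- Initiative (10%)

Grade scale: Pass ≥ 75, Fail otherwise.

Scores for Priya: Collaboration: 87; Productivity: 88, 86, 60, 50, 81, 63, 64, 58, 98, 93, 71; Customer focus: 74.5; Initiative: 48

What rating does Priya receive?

Productivity: drop 50 → average of remaining 10 = 762/10 = 76.2
Weighted total:
  Collaboration 87 × 0.14 = 12.18
  Productivity 76.2 × 0.4 = 30.48
  Customer focus 74.5 × 0.36 = 26.82
  Initiative 48 × 0.1 = 4.8
Sum = 74.28
74.28 < 75 → Fail

Fail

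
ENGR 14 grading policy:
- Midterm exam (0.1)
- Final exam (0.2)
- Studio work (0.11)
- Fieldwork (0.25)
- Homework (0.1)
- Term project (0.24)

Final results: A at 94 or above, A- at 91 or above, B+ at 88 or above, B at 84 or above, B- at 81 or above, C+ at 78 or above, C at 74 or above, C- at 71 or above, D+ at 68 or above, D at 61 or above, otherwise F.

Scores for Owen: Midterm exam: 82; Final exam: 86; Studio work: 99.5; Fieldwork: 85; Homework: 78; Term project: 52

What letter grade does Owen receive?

C

Weighted total:
  Midterm exam 82 × 0.1 = 8.2
  Final exam 86 × 0.2 = 17.2
  Studio work 99.5 × 0.11 = 10.945
  Fieldwork 85 × 0.25 = 21.25
  Homework 78 × 0.1 = 7.8
  Term project 52 × 0.24 = 12.48
Sum = 77.875
77.875 is ≥ 74 and < 78 → C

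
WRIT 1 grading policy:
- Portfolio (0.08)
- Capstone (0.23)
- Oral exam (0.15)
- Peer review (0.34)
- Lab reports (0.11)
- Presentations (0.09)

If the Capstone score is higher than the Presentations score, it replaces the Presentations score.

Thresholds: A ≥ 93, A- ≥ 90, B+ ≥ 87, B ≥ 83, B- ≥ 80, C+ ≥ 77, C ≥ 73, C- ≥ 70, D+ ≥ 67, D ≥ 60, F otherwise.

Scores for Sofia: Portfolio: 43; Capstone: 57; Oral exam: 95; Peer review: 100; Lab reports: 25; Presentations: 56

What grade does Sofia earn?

Capstone (57) > Presentations (56), so Presentations counts as 57.
Weighted total:
  Portfolio 43 × 0.08 = 3.44
  Capstone 57 × 0.23 = 13.11
  Oral exam 95 × 0.15 = 14.25
  Peer review 100 × 0.34 = 34
  Lab reports 25 × 0.11 = 2.75
  Presentations 57 × 0.09 = 5.13
Sum = 72.68
72.68 is ≥ 70 and < 73 → C-

C-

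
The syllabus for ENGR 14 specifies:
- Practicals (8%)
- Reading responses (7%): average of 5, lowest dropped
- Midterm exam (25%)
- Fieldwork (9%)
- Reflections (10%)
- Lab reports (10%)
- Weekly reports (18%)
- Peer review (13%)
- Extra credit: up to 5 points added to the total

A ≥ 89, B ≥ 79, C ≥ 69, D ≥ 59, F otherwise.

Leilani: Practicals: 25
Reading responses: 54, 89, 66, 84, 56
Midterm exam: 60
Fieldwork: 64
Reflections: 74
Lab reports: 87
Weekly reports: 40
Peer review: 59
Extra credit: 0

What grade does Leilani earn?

Reading responses: drop 54 → average of remaining 4 = 295/4 = 73.75
Weighted total:
  Practicals 25 × 0.08 = 2
  Reading responses 73.75 × 0.07 = 5.1625
  Midterm exam 60 × 0.25 = 15
  Fieldwork 64 × 0.09 = 5.76
  Reflections 74 × 0.1 = 7.4
  Lab reports 87 × 0.1 = 8.7
  Weekly reports 40 × 0.18 = 7.2
  Peer review 59 × 0.13 = 7.67
Sum = 58.8925
Extra credit: 58.8925 + 0 = 58.8925
58.8925 < 59 → F

F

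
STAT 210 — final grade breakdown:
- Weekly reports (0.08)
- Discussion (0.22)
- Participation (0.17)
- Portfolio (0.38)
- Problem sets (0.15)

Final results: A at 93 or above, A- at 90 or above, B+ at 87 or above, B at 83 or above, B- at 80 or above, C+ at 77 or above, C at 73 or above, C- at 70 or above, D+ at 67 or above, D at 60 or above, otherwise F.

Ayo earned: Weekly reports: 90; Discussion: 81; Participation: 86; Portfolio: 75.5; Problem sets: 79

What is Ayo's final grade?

Weighted total:
  Weekly reports 90 × 0.08 = 7.2
  Discussion 81 × 0.22 = 17.82
  Participation 86 × 0.17 = 14.62
  Portfolio 75.5 × 0.38 = 28.69
  Problem sets 79 × 0.15 = 11.85
Sum = 80.18
80.18 is ≥ 80 and < 83 → B-

B-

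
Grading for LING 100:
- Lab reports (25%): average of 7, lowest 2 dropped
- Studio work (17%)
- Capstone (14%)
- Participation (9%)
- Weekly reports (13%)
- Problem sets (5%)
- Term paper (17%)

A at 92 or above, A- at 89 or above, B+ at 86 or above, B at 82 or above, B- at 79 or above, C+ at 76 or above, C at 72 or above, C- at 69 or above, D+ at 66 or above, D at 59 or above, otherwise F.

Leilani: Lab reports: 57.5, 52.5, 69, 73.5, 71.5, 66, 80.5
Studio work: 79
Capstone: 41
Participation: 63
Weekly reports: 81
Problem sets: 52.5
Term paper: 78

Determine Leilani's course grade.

C-

Lab reports: drop 52.5, 57.5 → average of remaining 5 = 360.5/5 = 72.1
Weighted total:
  Lab reports 72.1 × 0.25 = 18.025
  Studio work 79 × 0.17 = 13.43
  Capstone 41 × 0.14 = 5.74
  Participation 63 × 0.09 = 5.67
  Weekly reports 81 × 0.13 = 10.53
  Problem sets 52.5 × 0.05 = 2.625
  Term paper 78 × 0.17 = 13.26
Sum = 69.28
69.28 is ≥ 69 and < 72 → C-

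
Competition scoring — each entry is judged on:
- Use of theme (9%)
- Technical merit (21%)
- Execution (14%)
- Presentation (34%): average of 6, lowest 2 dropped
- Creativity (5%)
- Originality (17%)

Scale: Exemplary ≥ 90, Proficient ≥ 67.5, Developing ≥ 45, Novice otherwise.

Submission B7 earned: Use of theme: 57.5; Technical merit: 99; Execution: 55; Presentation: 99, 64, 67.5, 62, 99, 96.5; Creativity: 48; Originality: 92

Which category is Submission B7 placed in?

Presentation: drop 62, 64 → average of remaining 4 = 362/4 = 90.5
Weighted total:
  Use of theme 57.5 × 0.09 = 5.175
  Technical merit 99 × 0.21 = 20.79
  Execution 55 × 0.14 = 7.7
  Presentation 90.5 × 0.34 = 30.77
  Creativity 48 × 0.05 = 2.4
  Originality 92 × 0.17 = 15.64
Sum = 82.475
82.475 is ≥ 67.5 and < 90 → Proficient

Proficient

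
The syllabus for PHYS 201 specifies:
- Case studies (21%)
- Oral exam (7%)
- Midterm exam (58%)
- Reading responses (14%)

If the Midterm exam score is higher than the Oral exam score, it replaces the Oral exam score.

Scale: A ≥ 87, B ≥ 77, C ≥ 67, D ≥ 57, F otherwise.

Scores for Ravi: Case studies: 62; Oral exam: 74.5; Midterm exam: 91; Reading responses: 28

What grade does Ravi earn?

C

Midterm exam (91) > Oral exam (74.5), so Oral exam counts as 91.
Weighted total:
  Case studies 62 × 0.21 = 13.02
  Oral exam 91 × 0.07 = 6.37
  Midterm exam 91 × 0.58 = 52.78
  Reading responses 28 × 0.14 = 3.92
Sum = 76.09
76.09 is ≥ 67 and < 77 → C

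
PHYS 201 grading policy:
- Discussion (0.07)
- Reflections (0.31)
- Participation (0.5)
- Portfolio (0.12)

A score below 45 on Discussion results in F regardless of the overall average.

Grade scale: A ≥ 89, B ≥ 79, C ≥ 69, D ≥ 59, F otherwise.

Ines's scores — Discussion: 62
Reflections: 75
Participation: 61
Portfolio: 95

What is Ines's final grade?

Discussion score 62 ≥ 45: minimum met.
Weighted total:
  Discussion 62 × 0.07 = 4.34
  Reflections 75 × 0.31 = 23.25
  Participation 61 × 0.5 = 30.5
  Portfolio 95 × 0.12 = 11.4
Sum = 69.49
69.49 is ≥ 69 and < 79 → C

C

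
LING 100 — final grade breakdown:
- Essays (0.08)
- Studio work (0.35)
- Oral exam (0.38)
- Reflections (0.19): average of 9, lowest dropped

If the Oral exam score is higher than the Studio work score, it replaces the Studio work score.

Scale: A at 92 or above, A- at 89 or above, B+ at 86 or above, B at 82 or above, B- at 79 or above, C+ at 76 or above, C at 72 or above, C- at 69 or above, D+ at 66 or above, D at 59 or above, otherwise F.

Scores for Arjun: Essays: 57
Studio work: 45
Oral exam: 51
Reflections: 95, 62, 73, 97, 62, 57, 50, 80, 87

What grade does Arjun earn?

F

Reflections: drop 50 → average of remaining 8 = 613/8 = 76.625
Oral exam (51) > Studio work (45), so Studio work counts as 51.
Weighted total:
  Essays 57 × 0.08 = 4.56
  Studio work 51 × 0.35 = 17.85
  Oral exam 51 × 0.38 = 19.38
  Reflections 76.625 × 0.19 = 14.55875
Sum = 56.34875
56.34875 < 59 → F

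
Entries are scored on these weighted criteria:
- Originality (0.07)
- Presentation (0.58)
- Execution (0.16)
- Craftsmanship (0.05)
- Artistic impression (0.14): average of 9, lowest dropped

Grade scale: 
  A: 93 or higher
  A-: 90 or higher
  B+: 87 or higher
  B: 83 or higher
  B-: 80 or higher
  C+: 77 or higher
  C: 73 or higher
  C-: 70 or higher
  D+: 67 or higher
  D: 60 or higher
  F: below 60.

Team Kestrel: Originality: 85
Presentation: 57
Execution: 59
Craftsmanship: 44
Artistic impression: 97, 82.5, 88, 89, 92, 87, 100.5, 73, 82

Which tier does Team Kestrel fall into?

D

Artistic impression: drop 73 → average of remaining 8 = 718/8 = 89.75
Weighted total:
  Originality 85 × 0.07 = 5.95
  Presentation 57 × 0.58 = 33.06
  Execution 59 × 0.16 = 9.44
  Craftsmanship 44 × 0.05 = 2.2
  Artistic impression 89.75 × 0.14 = 12.565
Sum = 63.215
63.215 is ≥ 60 and < 67 → D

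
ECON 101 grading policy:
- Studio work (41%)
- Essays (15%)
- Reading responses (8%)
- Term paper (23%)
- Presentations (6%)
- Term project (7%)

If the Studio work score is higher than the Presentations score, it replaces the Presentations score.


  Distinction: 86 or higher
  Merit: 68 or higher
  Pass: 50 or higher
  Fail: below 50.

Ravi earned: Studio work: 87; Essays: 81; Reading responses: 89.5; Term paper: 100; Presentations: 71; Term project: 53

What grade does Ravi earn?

Distinction

Studio work (87) > Presentations (71), so Presentations counts as 87.
Weighted total:
  Studio work 87 × 0.41 = 35.67
  Essays 81 × 0.15 = 12.15
  Reading responses 89.5 × 0.08 = 7.16
  Term paper 100 × 0.23 = 23
  Presentations 87 × 0.06 = 5.22
  Term project 53 × 0.07 = 3.71
Sum = 86.91
86.91 ≥ 86 → Distinction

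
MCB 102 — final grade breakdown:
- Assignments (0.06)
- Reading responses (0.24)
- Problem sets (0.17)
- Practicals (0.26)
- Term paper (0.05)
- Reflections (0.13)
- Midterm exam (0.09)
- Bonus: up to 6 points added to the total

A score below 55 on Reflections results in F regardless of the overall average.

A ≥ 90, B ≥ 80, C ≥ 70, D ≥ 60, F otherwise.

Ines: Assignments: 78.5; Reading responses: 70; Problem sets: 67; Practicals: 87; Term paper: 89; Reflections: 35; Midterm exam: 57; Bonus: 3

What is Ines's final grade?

F

Reflections score 35 < 55: minimum not met.
Weighted total:
  Assignments 78.5 × 0.06 = 4.71
  Reading responses 70 × 0.24 = 16.8
  Problem sets 67 × 0.17 = 11.39
  Practicals 87 × 0.26 = 22.62
  Term paper 89 × 0.05 = 4.45
  Reflections 35 × 0.13 = 4.55
  Midterm exam 57 × 0.09 = 5.13
Sum = 69.65
Bonus: 69.65 + 3 = 72.65
Because the Reflections minimum was not met, the result is F.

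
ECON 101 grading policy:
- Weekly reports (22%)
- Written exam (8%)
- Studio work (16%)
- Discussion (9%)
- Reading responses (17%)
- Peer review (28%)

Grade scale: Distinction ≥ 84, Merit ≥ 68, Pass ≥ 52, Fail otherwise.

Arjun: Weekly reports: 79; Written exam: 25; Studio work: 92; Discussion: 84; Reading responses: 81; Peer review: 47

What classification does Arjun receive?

Weighted total:
  Weekly reports 79 × 0.22 = 17.38
  Written exam 25 × 0.08 = 2
  Studio work 92 × 0.16 = 14.72
  Discussion 84 × 0.09 = 7.56
  Reading responses 81 × 0.17 = 13.77
  Peer review 47 × 0.28 = 13.16
Sum = 68.59
68.59 is ≥ 68 and < 84 → Merit

Merit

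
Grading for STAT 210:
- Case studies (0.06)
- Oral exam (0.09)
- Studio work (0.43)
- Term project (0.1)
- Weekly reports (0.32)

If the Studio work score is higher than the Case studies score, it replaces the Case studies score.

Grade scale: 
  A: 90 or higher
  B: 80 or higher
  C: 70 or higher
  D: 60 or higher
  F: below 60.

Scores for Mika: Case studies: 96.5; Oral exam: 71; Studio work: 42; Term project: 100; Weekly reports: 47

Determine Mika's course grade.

F

Studio work (42) ≤ Case studies (96.5), so Case studies stays at 96.5.
Weighted total:
  Case studies 96.5 × 0.06 = 5.79
  Oral exam 71 × 0.09 = 6.39
  Studio work 42 × 0.43 = 18.06
  Term project 100 × 0.1 = 10
  Weekly reports 47 × 0.32 = 15.04
Sum = 55.28
55.28 < 60 → F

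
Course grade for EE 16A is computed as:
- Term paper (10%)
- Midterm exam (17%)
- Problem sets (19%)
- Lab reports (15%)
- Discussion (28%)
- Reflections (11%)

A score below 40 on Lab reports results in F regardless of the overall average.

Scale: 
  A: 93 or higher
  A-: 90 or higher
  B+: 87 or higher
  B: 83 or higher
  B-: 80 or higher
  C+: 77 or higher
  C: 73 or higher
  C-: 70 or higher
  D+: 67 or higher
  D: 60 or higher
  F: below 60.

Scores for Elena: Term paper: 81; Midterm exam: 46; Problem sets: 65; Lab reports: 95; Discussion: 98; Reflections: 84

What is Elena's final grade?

Lab reports score 95 ≥ 40: minimum met.
Weighted total:
  Term paper 81 × 0.1 = 8.1
  Midterm exam 46 × 0.17 = 7.82
  Problem sets 65 × 0.19 = 12.35
  Lab reports 95 × 0.15 = 14.25
  Discussion 98 × 0.28 = 27.44
  Reflections 84 × 0.11 = 9.24
Sum = 79.2
79.2 is ≥ 77 and < 80 → C+

C+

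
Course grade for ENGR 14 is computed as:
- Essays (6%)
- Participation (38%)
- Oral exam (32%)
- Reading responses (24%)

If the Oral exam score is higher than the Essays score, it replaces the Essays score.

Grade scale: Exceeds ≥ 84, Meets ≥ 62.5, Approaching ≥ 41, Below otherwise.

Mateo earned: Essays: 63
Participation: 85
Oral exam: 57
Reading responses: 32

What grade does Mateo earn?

Oral exam (57) ≤ Essays (63), so Essays stays at 63.
Weighted total:
  Essays 63 × 0.06 = 3.78
  Participation 85 × 0.38 = 32.3
  Oral exam 57 × 0.32 = 18.24
  Reading responses 32 × 0.24 = 7.68
Sum = 62
62 is ≥ 41 and < 62.5 → Approaching

Approaching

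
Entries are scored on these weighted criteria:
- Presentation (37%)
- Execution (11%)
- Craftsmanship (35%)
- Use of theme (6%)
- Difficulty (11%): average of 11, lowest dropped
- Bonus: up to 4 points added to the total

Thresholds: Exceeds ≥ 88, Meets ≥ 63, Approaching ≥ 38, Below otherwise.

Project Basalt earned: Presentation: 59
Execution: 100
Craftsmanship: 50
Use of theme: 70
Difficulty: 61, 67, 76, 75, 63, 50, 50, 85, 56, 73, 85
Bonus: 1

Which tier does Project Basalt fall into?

Difficulty: drop 50 → average of remaining 10 = 691/10 = 69.1
Weighted total:
  Presentation 59 × 0.37 = 21.83
  Execution 100 × 0.11 = 11
  Craftsmanship 50 × 0.35 = 17.5
  Use of theme 70 × 0.06 = 4.2
  Difficulty 69.1 × 0.11 = 7.601
Sum = 62.131
Bonus: 62.131 + 1 = 63.131
63.131 is ≥ 63 and < 88 → Meets

Meets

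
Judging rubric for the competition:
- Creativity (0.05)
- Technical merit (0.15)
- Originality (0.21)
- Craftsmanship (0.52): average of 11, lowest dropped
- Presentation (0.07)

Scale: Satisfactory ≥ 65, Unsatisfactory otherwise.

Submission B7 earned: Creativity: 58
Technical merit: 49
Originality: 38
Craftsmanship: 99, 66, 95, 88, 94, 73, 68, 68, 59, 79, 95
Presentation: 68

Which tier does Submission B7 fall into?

Craftsmanship: drop 59 → average of remaining 10 = 825/10 = 82.5
Weighted total:
  Creativity 58 × 0.05 = 2.9
  Technical merit 49 × 0.15 = 7.35
  Originality 38 × 0.21 = 7.98
  Craftsmanship 82.5 × 0.52 = 42.9
  Presentation 68 × 0.07 = 4.76
Sum = 65.89
65.89 ≥ 65 → Satisfactory

Satisfactory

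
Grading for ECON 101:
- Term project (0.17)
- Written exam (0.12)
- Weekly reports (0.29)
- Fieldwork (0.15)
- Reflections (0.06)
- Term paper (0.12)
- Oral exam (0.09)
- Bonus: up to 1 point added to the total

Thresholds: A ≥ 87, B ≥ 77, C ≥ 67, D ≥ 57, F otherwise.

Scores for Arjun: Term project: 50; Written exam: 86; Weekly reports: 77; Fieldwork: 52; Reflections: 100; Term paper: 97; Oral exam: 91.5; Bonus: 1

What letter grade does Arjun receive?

C

Weighted total:
  Term project 50 × 0.17 = 8.5
  Written exam 86 × 0.12 = 10.32
  Weekly reports 77 × 0.29 = 22.33
  Fieldwork 52 × 0.15 = 7.8
  Reflections 100 × 0.06 = 6
  Term paper 97 × 0.12 = 11.64
  Oral exam 91.5 × 0.09 = 8.235
Sum = 74.825
Bonus: 74.825 + 1 = 75.825
75.825 is ≥ 67 and < 77 → C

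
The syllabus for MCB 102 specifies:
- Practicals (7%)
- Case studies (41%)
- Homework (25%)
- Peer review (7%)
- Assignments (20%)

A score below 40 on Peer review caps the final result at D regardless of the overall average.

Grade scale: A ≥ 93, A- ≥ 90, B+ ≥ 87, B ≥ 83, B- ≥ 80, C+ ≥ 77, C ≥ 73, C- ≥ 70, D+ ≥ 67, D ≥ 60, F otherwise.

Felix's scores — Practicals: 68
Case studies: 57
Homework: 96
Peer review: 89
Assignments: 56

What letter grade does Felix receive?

D+

Peer review score 89 ≥ 40: minimum met.
Weighted total:
  Practicals 68 × 0.07 = 4.76
  Case studies 57 × 0.41 = 23.37
  Homework 96 × 0.25 = 24
  Peer review 89 × 0.07 = 6.23
  Assignments 56 × 0.2 = 11.2
Sum = 69.56
69.56 is ≥ 67 and < 70 → D+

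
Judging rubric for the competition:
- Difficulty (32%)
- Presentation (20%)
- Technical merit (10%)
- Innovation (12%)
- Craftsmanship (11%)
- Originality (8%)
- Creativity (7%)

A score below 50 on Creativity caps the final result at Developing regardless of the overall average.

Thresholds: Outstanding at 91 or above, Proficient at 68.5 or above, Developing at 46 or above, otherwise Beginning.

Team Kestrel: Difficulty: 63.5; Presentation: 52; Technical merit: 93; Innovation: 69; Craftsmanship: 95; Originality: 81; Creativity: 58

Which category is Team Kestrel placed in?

Proficient

Creativity score 58 ≥ 50: minimum met.
Weighted total:
  Difficulty 63.5 × 0.32 = 20.32
  Presentation 52 × 0.2 = 10.4
  Technical merit 93 × 0.1 = 9.3
  Innovation 69 × 0.12 = 8.28
  Craftsmanship 95 × 0.11 = 10.45
  Originality 81 × 0.08 = 6.48
  Creativity 58 × 0.07 = 4.06
Sum = 69.29
69.29 is ≥ 68.5 and < 91 → Proficient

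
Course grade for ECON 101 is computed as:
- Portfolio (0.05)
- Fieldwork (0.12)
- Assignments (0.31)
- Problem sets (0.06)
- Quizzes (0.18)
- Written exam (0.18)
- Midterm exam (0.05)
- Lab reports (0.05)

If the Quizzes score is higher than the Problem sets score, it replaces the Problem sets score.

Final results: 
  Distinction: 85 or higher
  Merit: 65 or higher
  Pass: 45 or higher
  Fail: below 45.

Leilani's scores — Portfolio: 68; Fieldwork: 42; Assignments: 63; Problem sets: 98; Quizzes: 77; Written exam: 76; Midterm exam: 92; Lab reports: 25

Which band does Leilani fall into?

Quizzes (77) ≤ Problem sets (98), so Problem sets stays at 98.
Weighted total:
  Portfolio 68 × 0.05 = 3.4
  Fieldwork 42 × 0.12 = 5.04
  Assignments 63 × 0.31 = 19.53
  Problem sets 98 × 0.06 = 5.88
  Quizzes 77 × 0.18 = 13.86
  Written exam 76 × 0.18 = 13.68
  Midterm exam 92 × 0.05 = 4.6
  Lab reports 25 × 0.05 = 1.25
Sum = 67.24
67.24 is ≥ 65 and < 85 → Merit

Merit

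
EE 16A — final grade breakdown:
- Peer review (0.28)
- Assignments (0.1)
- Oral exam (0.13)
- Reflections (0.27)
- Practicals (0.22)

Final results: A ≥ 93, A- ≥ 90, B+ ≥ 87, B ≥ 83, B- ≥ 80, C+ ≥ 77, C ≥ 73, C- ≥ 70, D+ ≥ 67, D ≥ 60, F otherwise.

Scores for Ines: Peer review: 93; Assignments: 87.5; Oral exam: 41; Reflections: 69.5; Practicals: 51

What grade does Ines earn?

Weighted total:
  Peer review 93 × 0.28 = 26.04
  Assignments 87.5 × 0.1 = 8.75
  Oral exam 41 × 0.13 = 5.33
  Reflections 69.5 × 0.27 = 18.765
  Practicals 51 × 0.22 = 11.22
Sum = 70.105
70.105 is ≥ 70 and < 73 → C-

C-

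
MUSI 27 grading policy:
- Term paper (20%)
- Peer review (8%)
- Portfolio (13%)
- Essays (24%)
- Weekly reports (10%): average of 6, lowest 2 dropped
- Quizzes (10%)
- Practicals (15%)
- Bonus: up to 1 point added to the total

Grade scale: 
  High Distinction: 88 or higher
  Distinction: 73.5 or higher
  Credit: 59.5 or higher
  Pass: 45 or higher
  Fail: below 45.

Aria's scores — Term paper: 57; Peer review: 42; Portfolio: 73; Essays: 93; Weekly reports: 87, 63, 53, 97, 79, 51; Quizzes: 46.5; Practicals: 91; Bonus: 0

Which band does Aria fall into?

Weekly reports: drop 51, 53 → average of remaining 4 = 326/4 = 81.5
Weighted total:
  Term paper 57 × 0.2 = 11.4
  Peer review 42 × 0.08 = 3.36
  Portfolio 73 × 0.13 = 9.49
  Essays 93 × 0.24 = 22.32
  Weekly reports 81.5 × 0.1 = 8.15
  Quizzes 46.5 × 0.1 = 4.65
  Practicals 91 × 0.15 = 13.65
Sum = 73.02
Bonus: 73.02 + 0 = 73.02
73.02 is ≥ 59.5 and < 73.5 → Credit

Credit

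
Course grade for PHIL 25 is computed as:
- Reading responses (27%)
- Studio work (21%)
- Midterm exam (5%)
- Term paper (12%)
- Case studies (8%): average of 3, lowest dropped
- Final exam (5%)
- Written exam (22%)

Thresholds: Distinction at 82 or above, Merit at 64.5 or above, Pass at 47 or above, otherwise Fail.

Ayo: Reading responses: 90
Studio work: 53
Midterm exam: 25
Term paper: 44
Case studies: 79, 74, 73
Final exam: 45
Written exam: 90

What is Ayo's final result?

Merit

Case studies: drop 73 → average of remaining 2 = 153/2 = 76.5
Weighted total:
  Reading responses 90 × 0.27 = 24.3
  Studio work 53 × 0.21 = 11.13
  Midterm exam 25 × 0.05 = 1.25
  Term paper 44 × 0.12 = 5.28
  Case studies 76.5 × 0.08 = 6.12
  Final exam 45 × 0.05 = 2.25
  Written exam 90 × 0.22 = 19.8
Sum = 70.13
70.13 is ≥ 64.5 and < 82 → Merit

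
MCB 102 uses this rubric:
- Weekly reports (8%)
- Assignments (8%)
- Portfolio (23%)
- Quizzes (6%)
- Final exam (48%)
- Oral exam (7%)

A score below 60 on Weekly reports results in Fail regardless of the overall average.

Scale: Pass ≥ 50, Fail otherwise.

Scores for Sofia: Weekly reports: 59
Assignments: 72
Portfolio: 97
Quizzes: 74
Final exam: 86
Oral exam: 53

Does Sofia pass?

Weekly reports score 59 < 60: minimum not met.
Weighted total:
  Weekly reports 59 × 0.08 = 4.72
  Assignments 72 × 0.08 = 5.76
  Portfolio 97 × 0.23 = 22.31
  Quizzes 74 × 0.06 = 4.44
  Final exam 86 × 0.48 = 41.28
  Oral exam 53 × 0.07 = 3.71
Sum = 82.22
Because the Weekly reports minimum was not met, the result is Fail.

Fail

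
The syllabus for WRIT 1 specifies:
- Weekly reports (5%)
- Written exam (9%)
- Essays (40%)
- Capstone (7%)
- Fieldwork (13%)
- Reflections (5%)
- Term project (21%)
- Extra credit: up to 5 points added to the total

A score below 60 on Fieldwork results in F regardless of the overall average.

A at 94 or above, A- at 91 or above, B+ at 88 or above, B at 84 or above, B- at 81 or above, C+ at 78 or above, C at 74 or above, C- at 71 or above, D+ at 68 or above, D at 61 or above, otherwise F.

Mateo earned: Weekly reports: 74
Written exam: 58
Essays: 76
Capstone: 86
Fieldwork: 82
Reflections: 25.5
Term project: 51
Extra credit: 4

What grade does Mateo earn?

C-

Fieldwork score 82 ≥ 60: minimum met.
Weighted total:
  Weekly reports 74 × 0.05 = 3.7
  Written exam 58 × 0.09 = 5.22
  Essays 76 × 0.4 = 30.4
  Capstone 86 × 0.07 = 6.02
  Fieldwork 82 × 0.13 = 10.66
  Reflections 25.5 × 0.05 = 1.275
  Term project 51 × 0.21 = 10.71
Sum = 67.985
Extra credit: 67.985 + 4 = 71.985
71.985 is ≥ 71 and < 74 → C-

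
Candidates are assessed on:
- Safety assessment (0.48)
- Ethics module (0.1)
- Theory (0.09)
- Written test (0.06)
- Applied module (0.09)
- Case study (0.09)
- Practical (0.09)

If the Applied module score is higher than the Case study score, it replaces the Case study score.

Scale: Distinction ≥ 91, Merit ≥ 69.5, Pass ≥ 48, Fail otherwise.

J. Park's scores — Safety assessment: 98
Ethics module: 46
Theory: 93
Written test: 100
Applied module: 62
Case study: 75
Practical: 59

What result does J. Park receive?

Merit

Applied module (62) ≤ Case study (75), so Case study stays at 75.
Weighted total:
  Safety assessment 98 × 0.48 = 47.04
  Ethics module 46 × 0.1 = 4.6
  Theory 93 × 0.09 = 8.37
  Written test 100 × 0.06 = 6
  Applied module 62 × 0.09 = 5.58
  Case study 75 × 0.09 = 6.75
  Practical 59 × 0.09 = 5.31
Sum = 83.65
83.65 is ≥ 69.5 and < 91 → Merit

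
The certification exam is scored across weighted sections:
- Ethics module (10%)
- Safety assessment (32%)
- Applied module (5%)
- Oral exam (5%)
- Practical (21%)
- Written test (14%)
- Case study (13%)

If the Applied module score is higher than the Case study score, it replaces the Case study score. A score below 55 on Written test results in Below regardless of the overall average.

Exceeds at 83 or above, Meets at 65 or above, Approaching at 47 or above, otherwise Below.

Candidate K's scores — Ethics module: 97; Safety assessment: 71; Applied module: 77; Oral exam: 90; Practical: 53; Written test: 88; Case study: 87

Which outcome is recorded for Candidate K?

Meets

Applied module (77) ≤ Case study (87), so Case study stays at 87.
Written test score 88 ≥ 55: minimum met.
Weighted total:
  Ethics module 97 × 0.1 = 9.7
  Safety assessment 71 × 0.32 = 22.72
  Applied module 77 × 0.05 = 3.85
  Oral exam 90 × 0.05 = 4.5
  Practical 53 × 0.21 = 11.13
  Written test 88 × 0.14 = 12.32
  Case study 87 × 0.13 = 11.31
Sum = 75.53
75.53 is ≥ 65 and < 83 → Meets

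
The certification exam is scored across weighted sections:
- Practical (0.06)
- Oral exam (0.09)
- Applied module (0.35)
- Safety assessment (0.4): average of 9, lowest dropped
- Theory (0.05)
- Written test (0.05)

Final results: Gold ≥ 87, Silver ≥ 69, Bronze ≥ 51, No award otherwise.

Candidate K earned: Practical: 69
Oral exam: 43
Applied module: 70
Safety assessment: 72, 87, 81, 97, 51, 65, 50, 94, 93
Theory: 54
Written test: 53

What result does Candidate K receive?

Silver

Safety assessment: drop 50 → average of remaining 8 = 640/8 = 80
Weighted total:
  Practical 69 × 0.06 = 4.14
  Oral exam 43 × 0.09 = 3.87
  Applied module 70 × 0.35 = 24.5
  Safety assessment 80 × 0.4 = 32
  Theory 54 × 0.05 = 2.7
  Written test 53 × 0.05 = 2.65
Sum = 69.86
69.86 is ≥ 69 and < 87 → Silver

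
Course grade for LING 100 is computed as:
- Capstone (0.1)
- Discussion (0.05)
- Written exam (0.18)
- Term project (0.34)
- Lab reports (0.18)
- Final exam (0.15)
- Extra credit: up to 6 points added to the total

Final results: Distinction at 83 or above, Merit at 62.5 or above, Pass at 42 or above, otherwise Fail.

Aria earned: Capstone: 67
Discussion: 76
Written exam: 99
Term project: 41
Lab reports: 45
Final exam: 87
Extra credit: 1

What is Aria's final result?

Merit

Weighted total:
  Capstone 67 × 0.1 = 6.7
  Discussion 76 × 0.05 = 3.8
  Written exam 99 × 0.18 = 17.82
  Term project 41 × 0.34 = 13.94
  Lab reports 45 × 0.18 = 8.1
  Final exam 87 × 0.15 = 13.05
Sum = 63.41
Extra credit: 63.41 + 1 = 64.41
64.41 is ≥ 62.5 and < 83 → Merit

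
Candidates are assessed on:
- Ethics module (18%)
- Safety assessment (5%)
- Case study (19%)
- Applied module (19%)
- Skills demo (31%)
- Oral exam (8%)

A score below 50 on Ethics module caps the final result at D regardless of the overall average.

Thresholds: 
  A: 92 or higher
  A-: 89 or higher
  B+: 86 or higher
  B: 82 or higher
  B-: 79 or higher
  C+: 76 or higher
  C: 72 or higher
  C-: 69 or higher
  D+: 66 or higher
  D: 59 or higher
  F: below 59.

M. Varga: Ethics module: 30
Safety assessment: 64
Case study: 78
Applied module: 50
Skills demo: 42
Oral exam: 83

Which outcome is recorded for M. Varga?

Ethics module score 30 < 50: minimum not met.
Weighted total:
  Ethics module 30 × 0.18 = 5.4
  Safety assessment 64 × 0.05 = 3.2
  Case study 78 × 0.19 = 14.82
  Applied module 50 × 0.19 = 9.5
  Skills demo 42 × 0.31 = 13.02
  Oral exam 83 × 0.08 = 6.64
Sum = 52.58
52.58 would be F; cap at D applies → F.

F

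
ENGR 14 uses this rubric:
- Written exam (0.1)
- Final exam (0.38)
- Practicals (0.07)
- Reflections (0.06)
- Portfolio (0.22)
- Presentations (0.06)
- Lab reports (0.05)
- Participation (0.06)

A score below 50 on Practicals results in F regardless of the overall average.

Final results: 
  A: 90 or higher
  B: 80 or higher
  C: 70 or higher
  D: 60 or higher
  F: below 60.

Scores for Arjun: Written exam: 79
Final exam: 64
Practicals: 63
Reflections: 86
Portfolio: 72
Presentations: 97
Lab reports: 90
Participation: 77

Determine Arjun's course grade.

C

Practicals score 63 ≥ 50: minimum met.
Weighted total:
  Written exam 79 × 0.1 = 7.9
  Final exam 64 × 0.38 = 24.32
  Practicals 63 × 0.07 = 4.41
  Reflections 86 × 0.06 = 5.16
  Portfolio 72 × 0.22 = 15.84
  Presentations 97 × 0.06 = 5.82
  Lab reports 90 × 0.05 = 4.5
  Participation 77 × 0.06 = 4.62
Sum = 72.57
72.57 is ≥ 70 and < 80 → C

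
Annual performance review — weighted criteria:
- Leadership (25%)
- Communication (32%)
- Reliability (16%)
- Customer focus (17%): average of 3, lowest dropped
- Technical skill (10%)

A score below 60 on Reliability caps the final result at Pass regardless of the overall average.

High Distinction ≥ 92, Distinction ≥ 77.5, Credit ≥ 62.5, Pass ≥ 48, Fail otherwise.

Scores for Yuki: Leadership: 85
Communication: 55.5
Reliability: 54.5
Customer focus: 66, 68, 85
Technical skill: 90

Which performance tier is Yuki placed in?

Customer focus: drop 66 → average of remaining 2 = 153/2 = 76.5
Reliability score 54.5 < 60: minimum not met.
Weighted total:
  Leadership 85 × 0.25 = 21.25
  Communication 55.5 × 0.32 = 17.76
  Reliability 54.5 × 0.16 = 8.72
  Customer focus 76.5 × 0.17 = 13.005
  Technical skill 90 × 0.1 = 9
Sum = 69.735
69.735 would be Credit; cap at Pass applies → Pass.

Pass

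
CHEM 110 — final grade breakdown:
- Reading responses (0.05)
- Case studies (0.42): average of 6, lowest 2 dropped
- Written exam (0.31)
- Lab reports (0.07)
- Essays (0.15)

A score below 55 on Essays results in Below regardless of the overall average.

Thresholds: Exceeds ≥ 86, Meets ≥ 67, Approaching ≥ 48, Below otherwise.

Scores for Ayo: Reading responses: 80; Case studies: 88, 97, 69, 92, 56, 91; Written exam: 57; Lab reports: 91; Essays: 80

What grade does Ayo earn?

Meets

Case studies: drop 56, 69 → average of remaining 4 = 368/4 = 92
Essays score 80 ≥ 55: minimum met.
Weighted total:
  Reading responses 80 × 0.05 = 4
  Case studies 92 × 0.42 = 38.64
  Written exam 57 × 0.31 = 17.67
  Lab reports 91 × 0.07 = 6.37
  Essays 80 × 0.15 = 12
Sum = 78.68
78.68 is ≥ 67 and < 86 → Meets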